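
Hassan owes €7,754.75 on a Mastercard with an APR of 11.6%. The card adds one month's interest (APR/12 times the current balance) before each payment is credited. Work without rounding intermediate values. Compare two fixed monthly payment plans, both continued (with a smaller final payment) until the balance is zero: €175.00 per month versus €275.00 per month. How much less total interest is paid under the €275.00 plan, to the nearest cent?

Monthly rate r = 11.6%/12 = 0.966667% = 0.00966667.
At €175.00/mo: n = ⌈−ln(1 − rB₀/P)/ln(1+r)⌉ = 59 payments (last €23.15); total interest = total paid − €7,754.75 = €2,418.40.
At €275.00/mo: 34 payments (last €22.93); total interest €1,343.18.
Interest saved = €2,418.40 − €1,343.18 = €1,075.22.

€1,075.22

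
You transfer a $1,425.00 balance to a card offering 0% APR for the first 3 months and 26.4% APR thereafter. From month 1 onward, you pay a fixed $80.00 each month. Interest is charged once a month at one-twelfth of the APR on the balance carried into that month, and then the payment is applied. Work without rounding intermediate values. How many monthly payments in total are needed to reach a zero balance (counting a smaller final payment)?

Promo months 1–3 at r₀ = 0%/12 = 0; months 4+ at r₁ = 26.4%/12 = 0.022.
After month 3 (no interest yet): B = $1,425.00 − 3·$80.00 = $1,185.00.
Then at r₁ with $80.00/mo: n₂ = −ln(1 − r₁·B/P)/ln(1+r₁) ≈ 18.12 → 19 more payments.

22 months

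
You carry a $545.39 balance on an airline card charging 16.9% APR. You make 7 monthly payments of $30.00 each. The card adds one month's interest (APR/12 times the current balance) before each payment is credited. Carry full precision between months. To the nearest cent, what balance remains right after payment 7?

Monthly rate r = 16.9%/12 = 1.40833% = 0.0140833.
Each month: B ← B·(1+r) − $30.00.
Month 1: interest $7.68; balance after payment $523.07.
Month 2: interest $7.37; balance after payment $500.44.
Month 3: interest $7.05; balance after payment $477.49.
Month 4: interest $6.72; balance after payment $454.21.
Month 5: interest $6.40; balance after payment $430.61.
Month 6: interest $6.06; balance after payment $406.67.
Month 7: interest $5.73; balance after payment $382.40.

$382.40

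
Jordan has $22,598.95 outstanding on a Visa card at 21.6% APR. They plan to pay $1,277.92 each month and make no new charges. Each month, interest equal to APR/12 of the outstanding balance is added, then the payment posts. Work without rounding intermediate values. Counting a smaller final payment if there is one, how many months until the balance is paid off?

Monthly rate r = 21.6%/12 = 1.8% = 0.018.
Recurrence: B ← B·(1+r) − $1,277.92.
Month 1: interest $406.78; balance after payment $21,727.81.
Month 2: interest $391.10; balance after payment $20,840.99.
Closed form: n = −ln(1 − rB₀/P)/ln(1+r) = −ln(0.68169)/ln(1.018) ≈ 21.479, so the balance reaches zero during payment 22.

22 months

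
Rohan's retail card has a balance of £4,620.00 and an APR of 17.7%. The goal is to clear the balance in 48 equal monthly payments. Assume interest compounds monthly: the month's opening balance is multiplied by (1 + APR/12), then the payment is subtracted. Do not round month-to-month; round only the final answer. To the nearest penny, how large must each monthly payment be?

Monthly rate r = 17.7%/12 = 1.475% = 0.01475.
Level-payment amortization: P = B₀·r / (1 − (1+r)^(−n)) = 4620.00·0.01475 / (1 − 1.01475^(−48)).
Denominator 1 − (1+r)^(−48) = 0.504817691.
P = 68.145 / 0.504817691 ≈ 134.99.

£134.99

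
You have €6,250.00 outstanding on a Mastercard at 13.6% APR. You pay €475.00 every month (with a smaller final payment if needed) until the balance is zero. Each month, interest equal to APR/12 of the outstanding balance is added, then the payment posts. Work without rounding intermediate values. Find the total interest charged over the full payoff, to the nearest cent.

€557.10

Monthly rate r = 13.6%/12 = 1.13333% = 0.0113333.
Payoff takes n = ⌈−ln(1 − rB₀/P)/ln(1+r)⌉ = ⌈14.329⌉ = 15 payments; the last is €157.10.
Total paid = 14·€475.00 + €157.10 = €6,807.10.
Total interest = total paid − principal = €6,807.10 − €6,250.00 = €557.10.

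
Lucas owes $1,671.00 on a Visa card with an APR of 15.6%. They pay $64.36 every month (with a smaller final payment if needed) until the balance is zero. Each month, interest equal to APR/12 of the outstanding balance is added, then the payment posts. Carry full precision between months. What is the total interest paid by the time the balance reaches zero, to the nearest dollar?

$381

Monthly rate r = 15.6%/12 = 1.3% = 0.013.
Payoff takes n = ⌈−ln(1 − rB₀/P)/ln(1+r)⌉ = ⌈31.880⌉ = 32 payments; the last is $56.68.
Total paid = 31·$64.36 + $56.68 = $2,051.84.
Total interest = total paid − principal = $2,051.84 − $1,671.00 = $380.84.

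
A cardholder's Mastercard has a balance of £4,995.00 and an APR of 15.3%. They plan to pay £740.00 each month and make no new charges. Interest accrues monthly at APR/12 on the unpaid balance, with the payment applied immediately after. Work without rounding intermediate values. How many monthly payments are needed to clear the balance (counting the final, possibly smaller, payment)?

8 payments

Monthly rate r = 15.3%/12 = 1.275% = 0.01275.
Recurrence: B ← B·(1+r) − £740.00.
Month 1: interest £63.69; balance after payment £4,318.69.
Month 2: interest £55.06; balance after payment £3,633.75.
Closed form: n = −ln(1 − rB₀/P)/ln(1+r) = −ln(0.91394)/ln(1.01275) ≈ 7.103, so the balance reaches zero during payment 8.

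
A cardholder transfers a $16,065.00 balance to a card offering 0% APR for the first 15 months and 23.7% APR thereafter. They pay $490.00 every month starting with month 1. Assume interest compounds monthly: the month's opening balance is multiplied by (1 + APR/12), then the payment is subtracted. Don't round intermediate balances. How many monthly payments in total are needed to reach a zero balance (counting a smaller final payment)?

38 payments

Promo months 1–15 at r₀ = 0%/12 = 0; months 16+ at r₁ = 23.7%/12 = 0.01975.
After month 15 (no interest yet): B = $16,065.00 − 15·$490.00 = $8,715.00.
Then at r₁ with $490.00/mo: n₂ = −ln(1 − r₁·B/P)/ln(1+r₁) ≈ 22.13 → 23 more payments.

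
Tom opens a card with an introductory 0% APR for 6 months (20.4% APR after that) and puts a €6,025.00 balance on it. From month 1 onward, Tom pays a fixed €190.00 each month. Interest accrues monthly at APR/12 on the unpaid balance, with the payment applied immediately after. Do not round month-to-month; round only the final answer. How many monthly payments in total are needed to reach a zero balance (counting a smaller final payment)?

41 months

Promo months 1–6 at r₀ = 0%/12 = 0; months 7+ at r₁ = 20.4%/12 = 0.017.
After month 6 (no interest yet): B = €6,025.00 − 6·€190.00 = €4,885.00.
Then at r₁ with €190.00/mo: n₂ = −ln(1 − r₁·B/P)/ln(1+r₁) ≈ 34.09 → 35 more payments.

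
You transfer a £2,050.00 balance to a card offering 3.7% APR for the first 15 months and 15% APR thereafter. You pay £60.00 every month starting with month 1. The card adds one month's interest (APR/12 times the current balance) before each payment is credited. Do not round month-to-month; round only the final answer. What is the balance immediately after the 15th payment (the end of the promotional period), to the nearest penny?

£1,227.20

Promo months 1–15 at r₀ = 3.7%/12 = 0.00308333; months 16+ at r₁ = 15%/12 = 0.0125.
After month 15: iterate B ← B·(1+r₀) − £60.00 for 15 months → £1,227.20.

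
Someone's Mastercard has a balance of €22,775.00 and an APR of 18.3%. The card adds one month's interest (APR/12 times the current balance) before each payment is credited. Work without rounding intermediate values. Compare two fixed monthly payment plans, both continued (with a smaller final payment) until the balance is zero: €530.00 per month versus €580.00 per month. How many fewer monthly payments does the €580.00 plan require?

10 fewer payments

Monthly rate r = 18.3%/12 = 1.525% = 0.01525.
At €530.00/mo: n = ⌈−ln(1 − rB₀/P)/ln(1+r)⌉ = 71 payments (last €200.27); total interest = total paid − €22,775.00 = €14,525.27.
At €580.00/mo: 61 payments (last €202.78); total interest €12,227.78.
Payments saved = 71 − 61 = 10.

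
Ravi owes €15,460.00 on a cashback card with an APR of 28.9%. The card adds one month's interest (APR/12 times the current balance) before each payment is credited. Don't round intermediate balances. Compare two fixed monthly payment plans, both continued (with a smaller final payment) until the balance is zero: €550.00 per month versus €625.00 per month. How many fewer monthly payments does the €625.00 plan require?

Monthly rate r = 28.9%/12 = 2.40833% = 0.0240833.
At €550.00/mo: n = ⌈−ln(1 − rB₀/P)/ln(1+r)⌉ = 48 payments (last €266.94); total interest = total paid − €15,460.00 = €10,656.94.
At €625.00/mo: 39 payments (last €35.60); total interest €8,325.60.
Payments saved = 48 − 39 = 9.

9 fewer payments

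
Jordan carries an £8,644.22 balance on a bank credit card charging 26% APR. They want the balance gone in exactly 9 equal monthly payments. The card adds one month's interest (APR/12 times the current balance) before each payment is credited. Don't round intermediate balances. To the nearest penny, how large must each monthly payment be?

£1,067.49

Monthly rate r = 26%/12 = 2.16667% = 0.0216667.
Level-payment amortization: P = B₀·r / (1 − (1+r)^(−n)) = 8644.22·0.0216667 / (1 − 1.02167^(−9)).
Denominator 1 − (1+r)^(−9) = 0.175450025.
P = 187.291 / 0.175450025 ≈ 1067.49.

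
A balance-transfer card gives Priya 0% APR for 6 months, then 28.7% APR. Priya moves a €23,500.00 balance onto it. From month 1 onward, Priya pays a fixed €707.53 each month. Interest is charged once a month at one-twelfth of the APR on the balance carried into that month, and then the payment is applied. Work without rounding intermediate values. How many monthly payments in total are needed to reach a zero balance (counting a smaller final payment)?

51 payments

Promo months 1–6 at r₀ = 0%/12 = 0; months 7+ at r₁ = 28.7%/12 = 0.0239167.
After month 6 (no interest yet): B = €23,500.00 − 6·€707.53 = €19,254.82.
Then at r₁ with €707.53/mo: n₂ = −ln(1 − r₁·B/P)/ln(1+r₁) ≈ 44.52 → 45 more payments.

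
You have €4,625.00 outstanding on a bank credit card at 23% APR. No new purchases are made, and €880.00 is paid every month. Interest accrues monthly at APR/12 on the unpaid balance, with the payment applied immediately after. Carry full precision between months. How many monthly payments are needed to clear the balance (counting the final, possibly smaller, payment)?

6 months

Monthly rate r = 23%/12 = 1.91667% = 0.0191667.
Recurrence: B ← B·(1+r) − €880.00.
Month 1: interest €88.65; balance after payment €3,833.65.
Month 2: interest €73.48; balance after payment €3,027.12.
Month 3: interest €58.02; balance after payment €2,205.14.
Month 4: interest €42.27; balance after payment €1,367.41.
Month 5: interest €26.21; balance after payment €513.62.
Month 6: interest €9.84; balance after payment €0.00.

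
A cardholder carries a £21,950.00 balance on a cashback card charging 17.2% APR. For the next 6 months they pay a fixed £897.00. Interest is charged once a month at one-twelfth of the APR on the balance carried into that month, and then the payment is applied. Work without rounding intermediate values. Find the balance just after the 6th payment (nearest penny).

£18,328.07

Monthly rate r = 17.2%/12 = 1.43333% = 0.0143333.
Each month: B ← B·(1+r) − £897.00.
Month 1: interest £314.62; balance after payment £21,367.62.
Month 2: interest £306.27; balance after payment £20,776.89.
Month 3: interest £297.80; balance after payment £20,177.69.
Month 4: interest £289.21; balance after payment £19,569.90.
Month 5: interest £280.50; balance after payment £18,953.40.
Month 6: interest £271.67; balance after payment £18,328.07.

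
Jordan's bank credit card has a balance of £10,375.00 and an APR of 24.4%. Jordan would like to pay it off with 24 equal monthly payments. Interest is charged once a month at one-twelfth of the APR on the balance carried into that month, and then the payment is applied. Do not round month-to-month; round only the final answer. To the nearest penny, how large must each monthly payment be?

£550.61

Monthly rate r = 24.4%/12 = 2.03333% = 0.0203333.
Level-payment amortization: P = B₀·r / (1 − (1+r)^(−n)) = 10375.00·0.0203333 / (1 − 1.02033^(−24)).
Denominator 1 − (1+r)^(−24) = 0.383134896.
P = 210.958 / 0.383134896 ≈ 550.61.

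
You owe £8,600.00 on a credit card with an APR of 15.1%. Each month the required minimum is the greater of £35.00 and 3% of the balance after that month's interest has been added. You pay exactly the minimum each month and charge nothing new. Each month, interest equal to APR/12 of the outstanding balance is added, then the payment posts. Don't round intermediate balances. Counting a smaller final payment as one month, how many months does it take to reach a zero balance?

Monthly rate r = 15.1%/12 = 1.25833% = 0.0125833.
While 3% of the post-interest balance exceeds £35.00, each month B ← (B·(1+r))·(1 − 0.03), i.e. B shrinks by the factor (1+r)·0.97 = 0.98221.
This holds for months 1–112. Entering month 113 the balance is £1,151.28; 3% of the post-interest balance is now below £35.00, so the flat £35.00 minimum applies from here.
From month 113 a fixed £35.00 at rate r clears £1,151.28 in 43 more payments. Total: 112 + 43 = 155 months.

155 months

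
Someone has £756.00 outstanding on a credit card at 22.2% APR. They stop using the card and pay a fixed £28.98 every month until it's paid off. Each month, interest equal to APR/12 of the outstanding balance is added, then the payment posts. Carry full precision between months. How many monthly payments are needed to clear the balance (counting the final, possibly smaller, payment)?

36 payments

Monthly rate r = 22.2%/12 = 1.85% = 0.0185.
Recurrence: B ← B·(1+r) − £28.98.
Month 1: interest £13.99; balance after payment £741.01.
Month 2: interest £13.71; balance after payment £725.73.
Closed form: n = −ln(1 − rB₀/P)/ln(1+r) = −ln(0.51739)/ln(1.0185) ≈ 35.948, so the balance reaches zero during payment 36.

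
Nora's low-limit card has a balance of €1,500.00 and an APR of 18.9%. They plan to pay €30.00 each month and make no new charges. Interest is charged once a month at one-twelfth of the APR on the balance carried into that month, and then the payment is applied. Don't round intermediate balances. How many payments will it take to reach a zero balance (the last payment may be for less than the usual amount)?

100 payments

Monthly rate r = 18.9%/12 = 1.575% = 0.01575.
Recurrence: B ← B·(1+r) − €30.00.
Month 1: interest €23.62; balance after payment €1,493.62.
Month 2: interest €23.52; balance after payment €1,487.15.
Closed form: n = −ln(1 − rB₀/P)/ln(1+r) = −ln(0.2125)/ln(1.01575) ≈ 99.110, so the balance reaches zero during payment 100.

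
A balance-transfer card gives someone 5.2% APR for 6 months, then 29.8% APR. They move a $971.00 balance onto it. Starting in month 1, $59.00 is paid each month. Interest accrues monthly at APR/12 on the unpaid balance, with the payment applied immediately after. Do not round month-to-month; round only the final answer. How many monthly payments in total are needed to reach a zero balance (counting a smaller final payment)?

Promo months 1–6 at r₀ = 5.2%/12 = 0.00433333; months 7+ at r₁ = 29.8%/12 = 0.0248333.
After month 6: iterate B ← B·(1+r₀) − $59.00 for 6 months → $638.66.
Then at r₁ with $59.00/mo: n₂ = −ln(1 − r₁·B/P)/ln(1+r₁) ≈ 12.76 → 13 more payments.

19 payments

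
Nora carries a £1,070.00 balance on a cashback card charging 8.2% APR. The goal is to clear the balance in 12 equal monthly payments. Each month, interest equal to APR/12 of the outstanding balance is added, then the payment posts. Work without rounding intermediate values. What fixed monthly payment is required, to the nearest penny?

£93.18

Monthly rate r = 8.2%/12 = 0.683333% = 0.00683333.
Level-payment amortization: P = B₀·r / (1 − (1+r)^(−n)) = 1070.00·0.00683333 / (1 − 1.00683^(−12)).
Denominator 1 − (1+r)^(−12) = 0.0784710656.
P = 7.31167 / 0.0784710656 ≈ 93.18.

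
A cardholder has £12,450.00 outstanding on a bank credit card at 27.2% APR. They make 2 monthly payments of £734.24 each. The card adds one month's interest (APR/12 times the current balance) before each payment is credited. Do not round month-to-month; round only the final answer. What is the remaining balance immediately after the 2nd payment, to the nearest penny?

Monthly rate r = 27.2%/12 = 2.26667% = 0.0226667.
Each month: B ← B·(1+r) − £734.24.
Month 1: interest £282.20; balance after payment £11,997.96.
Month 2: interest £271.95; balance after payment £11,535.67.

£11,535.67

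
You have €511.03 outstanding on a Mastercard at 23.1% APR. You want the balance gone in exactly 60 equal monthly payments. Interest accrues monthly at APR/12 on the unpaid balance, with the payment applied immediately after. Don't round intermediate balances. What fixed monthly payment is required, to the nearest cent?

Monthly rate r = 23.1%/12 = 1.925% = 0.01925.
Level-payment amortization: P = B₀·r / (1 − (1+r)^(−n)) = 511.03·0.01925 / (1 − 1.01925^(−60)).
Denominator 1 − (1+r)^(−60) = 0.681465269.
P = 9.83733 / 0.681465269 ≈ 14.44.

€14.44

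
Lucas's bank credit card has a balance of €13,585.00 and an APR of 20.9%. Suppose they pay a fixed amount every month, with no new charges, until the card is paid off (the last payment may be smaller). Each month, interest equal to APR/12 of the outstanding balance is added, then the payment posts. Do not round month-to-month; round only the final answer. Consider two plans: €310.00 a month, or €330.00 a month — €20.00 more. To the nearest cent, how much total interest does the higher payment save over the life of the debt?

€1,742.37

Monthly rate r = 20.9%/12 = 1.74167% = 0.0174167.
At €310.00/mo: n = ⌈−ln(1 − rB₀/P)/ln(1+r)⌉ = 84 payments (last €136.80); total interest = total paid − €13,585.00 = €12,281.80.
At €330.00/mo: 74 payments (last €34.43); total interest €10,539.43.
Interest saved = €12,281.80 − €10,539.43 = €1,742.37.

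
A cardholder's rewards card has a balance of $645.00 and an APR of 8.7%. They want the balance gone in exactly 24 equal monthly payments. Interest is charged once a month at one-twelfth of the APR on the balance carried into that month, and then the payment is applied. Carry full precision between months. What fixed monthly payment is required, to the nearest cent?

Monthly rate r = 8.7%/12 = 0.725% = 0.00725.
Level-payment amortization: P = B₀·r / (1 − (1+r)^(−n)) = 645.00·0.00725 / (1 − 1.00725^(−24)).
Denominator 1 − (1+r)^(−24) = 0.159175467.
P = 4.67625 / 0.159175467 ≈ 29.38.

$29.38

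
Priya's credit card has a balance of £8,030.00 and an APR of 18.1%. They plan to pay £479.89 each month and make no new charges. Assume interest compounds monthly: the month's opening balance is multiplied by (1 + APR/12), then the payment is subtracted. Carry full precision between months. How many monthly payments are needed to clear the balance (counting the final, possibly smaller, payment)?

Monthly rate r = 18.1%/12 = 1.50833% = 0.0150833.
Recurrence: B ← B·(1+r) − £479.89.
Month 1: interest £121.12; balance after payment £7,671.23.
Month 2: interest £115.71; balance after payment £7,307.05.
Closed form: n = −ln(1 − rB₀/P)/ln(1+r) = −ln(0.74761)/ln(1.01508) ≈ 19.429, so the balance reaches zero during payment 20.

20 payments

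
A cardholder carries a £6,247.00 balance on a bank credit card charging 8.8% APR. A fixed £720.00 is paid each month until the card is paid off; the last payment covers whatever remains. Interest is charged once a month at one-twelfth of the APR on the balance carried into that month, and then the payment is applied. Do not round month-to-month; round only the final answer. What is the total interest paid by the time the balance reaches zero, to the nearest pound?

Monthly rate r = 8.8%/12 = 0.733333% = 0.00733333.
Payoff takes n = ⌈−ln(1 − rB₀/P)/ln(1+r)⌉ = ⌈8.998⌉ = 9 payments; the last is £718.24.
Total paid = 8·£720.00 + £718.24 = £6,478.24.
Total interest = total paid − principal = £6,478.24 − £6,247.00 = £231.24.

£231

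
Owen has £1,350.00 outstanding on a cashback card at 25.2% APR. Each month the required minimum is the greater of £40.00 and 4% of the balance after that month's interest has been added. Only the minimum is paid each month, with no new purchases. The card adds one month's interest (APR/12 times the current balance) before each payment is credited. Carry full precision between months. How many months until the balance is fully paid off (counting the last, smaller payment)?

51 months

Monthly rate r = 25.2%/12 = 2.1% = 0.021.
While 4% of the post-interest balance exceeds £40.00, each month B ← (B·(1+r))·(1 − 0.04), i.e. B shrinks by the factor (1+r)·0.96 = 0.98016.
This holds for months 1–17. Entering month 18 the balance is £960.25; 4% of the post-interest balance is now below £40.00, so the flat £40.00 minimum applies from here.
From month 18 a fixed £40.00 at rate r clears £960.25 in 34 more payments. Total: 17 + 34 = 51 months.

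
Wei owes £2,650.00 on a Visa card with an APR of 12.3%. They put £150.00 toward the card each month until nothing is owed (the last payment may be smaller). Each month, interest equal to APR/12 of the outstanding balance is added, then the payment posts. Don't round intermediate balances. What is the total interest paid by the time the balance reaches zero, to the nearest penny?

£288.65

Monthly rate r = 12.3%/12 = 1.025% = 0.01025.
Payoff takes n = ⌈−ln(1 − rB₀/P)/ln(1+r)⌉ = ⌈19.590⌉ = 20 payments; the last is £88.65.
Total paid = 19·£150.00 + £88.65 = £2,938.65.
Total interest = total paid − principal = £2,938.65 − £2,650.00 = £288.65.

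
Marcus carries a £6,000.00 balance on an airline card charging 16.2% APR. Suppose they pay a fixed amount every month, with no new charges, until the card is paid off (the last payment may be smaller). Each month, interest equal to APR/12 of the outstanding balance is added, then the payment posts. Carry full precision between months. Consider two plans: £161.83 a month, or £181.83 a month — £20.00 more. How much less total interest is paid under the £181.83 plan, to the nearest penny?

Monthly rate r = 16.2%/12 = 1.35% = 0.0135.
At £161.83/mo: n = ⌈−ln(1 − rB₀/P)/ln(1+r)⌉ = 52 payments (last £124.55); total interest = total paid − £6,000.00 = £2,377.88.
At £181.83/mo: 44 payments (last £176.58); total interest £1,995.27.
Interest saved = £2,377.88 − £1,995.27 = £382.61.

£382.61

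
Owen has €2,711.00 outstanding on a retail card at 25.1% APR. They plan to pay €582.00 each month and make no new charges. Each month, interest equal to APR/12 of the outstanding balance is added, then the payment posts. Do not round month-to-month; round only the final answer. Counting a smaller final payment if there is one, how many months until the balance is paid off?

5 payments

Monthly rate r = 25.1%/12 = 2.09167% = 0.0209167.
Recurrence: B ← B·(1+r) − €582.00.
Month 1: interest €56.71; balance after payment €2,185.71.
Month 2: interest €45.72; balance after payment €1,649.42.
Month 3: interest €34.50; balance after payment €1,101.92.
Month 4: interest €23.05; balance after payment €542.97.
Month 5: interest €11.36; balance after payment €0.00.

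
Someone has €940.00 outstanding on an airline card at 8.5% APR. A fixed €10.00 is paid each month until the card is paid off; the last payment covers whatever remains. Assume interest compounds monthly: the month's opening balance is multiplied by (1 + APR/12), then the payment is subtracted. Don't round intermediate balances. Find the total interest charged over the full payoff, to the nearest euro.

Monthly rate r = 8.5%/12 = 0.708333% = 0.00708333.
Payoff takes n = ⌈−ln(1 − rB₀/P)/ln(1+r)⌉ = ⌈155.293⌉ = 156 payments; the last is €2.94.
Total paid = 155·€10.00 + €2.94 = €1,552.94.
Total interest = total paid − principal = €1,552.94 − €940.00 = €612.94.

€613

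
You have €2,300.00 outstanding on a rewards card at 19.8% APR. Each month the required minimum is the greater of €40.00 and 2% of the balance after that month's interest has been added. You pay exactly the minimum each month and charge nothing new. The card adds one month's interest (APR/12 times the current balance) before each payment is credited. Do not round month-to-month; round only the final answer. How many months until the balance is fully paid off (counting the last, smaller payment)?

143 months

Monthly rate r = 19.8%/12 = 1.65% = 0.0165.
While 2% of the post-interest balance exceeds €40.00, each month B ← (B·(1+r))·(1 − 0.02), i.e. B shrinks by the factor (1+r)·0.98 = 0.99617.
This holds for months 1–41. Entering month 42 the balance is €1,965.17; 2% of the post-interest balance is now below €40.00, so the flat €40.00 minimum applies from here.
From month 42 a fixed €40.00 at rate r clears €1,965.17 in 102 more payments. Total: 41 + 102 = 143 months.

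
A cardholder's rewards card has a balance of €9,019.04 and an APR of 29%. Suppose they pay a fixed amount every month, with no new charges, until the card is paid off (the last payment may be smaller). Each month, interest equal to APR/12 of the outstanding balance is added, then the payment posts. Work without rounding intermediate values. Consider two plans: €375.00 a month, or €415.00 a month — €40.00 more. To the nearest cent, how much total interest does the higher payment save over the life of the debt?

Monthly rate r = 29%/12 = 2.41667% = 0.0241667.
At €375.00/mo: n = ⌈−ln(1 − rB₀/P)/ln(1+r)⌉ = 37 payments (last €170.28); total interest = total paid − €9,019.04 = €4,651.24.
At €415.00/mo: 32 payments (last €80.98); total interest €3,926.94.
Interest saved = €4,651.24 − €3,926.94 = €724.30.

€724.30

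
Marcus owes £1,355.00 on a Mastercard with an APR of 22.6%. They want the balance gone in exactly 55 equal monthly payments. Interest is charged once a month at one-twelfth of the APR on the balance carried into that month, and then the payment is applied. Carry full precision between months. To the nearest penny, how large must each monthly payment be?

Monthly rate r = 22.6%/12 = 1.88333% = 0.0188333.
Level-payment amortization: P = B₀·r / (1 − (1+r)^(−n)) = 1355.00·0.0188333 / (1 − 1.01883^(−55)).
Denominator 1 − (1+r)^(−55) = 0.641633832.
P = 25.5192 / 0.641633832 ≈ 39.77.

£39.77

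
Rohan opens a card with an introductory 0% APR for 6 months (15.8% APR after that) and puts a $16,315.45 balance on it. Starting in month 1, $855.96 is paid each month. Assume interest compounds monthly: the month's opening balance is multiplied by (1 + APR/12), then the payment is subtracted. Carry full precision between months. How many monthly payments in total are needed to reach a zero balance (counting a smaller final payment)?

Promo months 1–6 at r₀ = 0%/12 = 0; months 7+ at r₁ = 15.8%/12 = 0.0131667.
After month 6 (no interest yet): B = $16,315.45 − 6·$855.96 = $11,179.69.
Then at r₁ with $855.96/mo: n₂ = −ln(1 − r₁·B/P)/ln(1+r₁) ≈ 14.43 → 15 more payments.

21 payments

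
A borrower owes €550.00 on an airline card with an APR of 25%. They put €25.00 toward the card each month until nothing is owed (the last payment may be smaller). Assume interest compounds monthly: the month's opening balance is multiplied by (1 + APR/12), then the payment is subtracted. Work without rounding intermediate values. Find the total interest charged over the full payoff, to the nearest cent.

Monthly rate r = 25%/12 = 2.08333% = 0.0208333.
Payoff takes n = ⌈−ln(1 − rB₀/P)/ln(1+r)⌉ = ⌈29.735⌉ = 30 payments; the last is €18.41.
Total paid = 29·€25.00 + €18.41 = €743.41.
Total interest = total paid − principal = €743.41 − €550.00 = €193.41.

€193.41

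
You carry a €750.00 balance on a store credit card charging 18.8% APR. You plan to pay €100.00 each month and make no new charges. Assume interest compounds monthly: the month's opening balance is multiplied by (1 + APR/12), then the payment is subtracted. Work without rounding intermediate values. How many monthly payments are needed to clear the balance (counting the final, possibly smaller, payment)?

9 payments

Monthly rate r = 18.8%/12 = 1.56667% = 0.0156667.
Recurrence: B ← B·(1+r) − €100.00.
Month 1: interest €11.75; balance after payment €661.75.
Month 2: interest €10.37; balance after payment €572.12.
Closed form: n = −ln(1 − rB₀/P)/ln(1+r) = −ln(0.8825)/ln(1.01567) ≈ 8.041, so the balance reaches zero during payment 9.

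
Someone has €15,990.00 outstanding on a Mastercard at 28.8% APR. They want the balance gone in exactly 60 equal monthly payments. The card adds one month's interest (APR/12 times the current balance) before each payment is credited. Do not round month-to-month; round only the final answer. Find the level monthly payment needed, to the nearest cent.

€505.61

Monthly rate r = 28.8%/12 = 2.4% = 0.024.
Level-payment amortization: P = B₀·r / (1 − (1+r)^(−n)) = 15990.00·0.024 / (1 − 1.024^(−60)).
Denominator 1 − (1+r)^(−60) = 0.759008013.
P = 383.76 / 0.759008013 ≈ 505.61.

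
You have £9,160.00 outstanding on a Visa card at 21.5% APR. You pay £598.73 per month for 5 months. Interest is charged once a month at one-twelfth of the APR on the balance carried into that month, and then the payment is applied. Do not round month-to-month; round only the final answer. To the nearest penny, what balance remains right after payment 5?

Monthly rate r = 21.5%/12 = 1.79167% = 0.0179167.
Each month: B ← B·(1+r) − £598.73.
Month 1: interest £164.12; balance after payment £8,725.39.
Month 2: interest £156.33; balance after payment £8,282.99.
Month 3: interest £148.40; balance after payment £7,832.66.
Month 4: interest £140.34; balance after payment £7,374.27.
Month 5: interest £132.12; balance after payment £6,907.66.

£6,907.66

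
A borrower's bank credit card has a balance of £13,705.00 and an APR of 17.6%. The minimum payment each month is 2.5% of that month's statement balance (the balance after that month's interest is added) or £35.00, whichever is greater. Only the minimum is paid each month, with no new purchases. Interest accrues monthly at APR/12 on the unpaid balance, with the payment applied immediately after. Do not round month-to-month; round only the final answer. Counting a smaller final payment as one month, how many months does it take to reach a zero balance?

Monthly rate r = 17.6%/12 = 1.46667% = 0.0146667.
While 2.5% of the post-interest balance exceeds £35.00, each month B ← (B·(1+r))·(1 − 0.025), i.e. B shrinks by the factor (1+r)·0.975 = 0.9893.
This holds for months 1–214. Entering month 215 the balance is £1,371.11; 2.5% of the post-interest balance is now below £35.00, so the flat £35.00 minimum applies from here.
From month 215 a fixed £35.00 at rate r clears £1,371.11 in 59 more payments. Total: 214 + 59 = 273 months.

273 months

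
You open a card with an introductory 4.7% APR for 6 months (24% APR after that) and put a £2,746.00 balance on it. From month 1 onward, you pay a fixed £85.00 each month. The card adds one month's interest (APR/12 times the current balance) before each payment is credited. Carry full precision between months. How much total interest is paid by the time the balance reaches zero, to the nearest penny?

Promo months 1–6 at r₀ = 4.7%/12 = 0.00391667; months 7+ at r₁ = 24%/12 = 0.02.
After month 6: iterate B ← B·(1+r₀) − £85.00 for 6 months → £2,296.15.
Then at r₁ with £85.00/mo: n₂ = −ln(1 − r₁·B/P)/ln(1+r₁) ≈ 39.24 → 40 more payments.
Total paid = 45·£85.00 + £20.81 = £3,845.81; interest = £3,845.81 − £2,746.00 = £1,099.81.

£1,099.81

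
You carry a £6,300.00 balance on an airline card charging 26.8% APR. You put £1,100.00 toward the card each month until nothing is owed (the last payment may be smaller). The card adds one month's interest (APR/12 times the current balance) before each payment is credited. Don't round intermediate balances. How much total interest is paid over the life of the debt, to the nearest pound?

£518

Monthly rate r = 26.8%/12 = 2.23333% = 0.0223333.
Payoff takes n = ⌈−ln(1 − rB₀/P)/ln(1+r)⌉ = ⌈6.196⌉ = 7 payments; the last is £217.86.
Total paid = 6·£1,100.00 + £217.86 = £6,817.86.
Total interest = total paid − principal = £6,817.86 − £6,300.00 = £517.86.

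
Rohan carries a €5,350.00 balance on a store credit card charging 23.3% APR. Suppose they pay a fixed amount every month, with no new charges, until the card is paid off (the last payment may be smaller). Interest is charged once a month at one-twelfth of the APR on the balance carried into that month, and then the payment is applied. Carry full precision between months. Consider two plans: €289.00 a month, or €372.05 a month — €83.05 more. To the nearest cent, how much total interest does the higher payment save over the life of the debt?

Monthly rate r = 23.3%/12 = 1.94167% = 0.0194167.
At €289.00/mo: n = ⌈−ln(1 − rB₀/P)/ln(1+r)⌉ = 24 payments (last €47.19); total interest = total paid − €5,350.00 = €1,344.19.
At €372.05/mo: 18 payments (last €9.46); total interest €984.31.
Interest saved = €1,344.19 − €984.31 = €359.88.

€359.88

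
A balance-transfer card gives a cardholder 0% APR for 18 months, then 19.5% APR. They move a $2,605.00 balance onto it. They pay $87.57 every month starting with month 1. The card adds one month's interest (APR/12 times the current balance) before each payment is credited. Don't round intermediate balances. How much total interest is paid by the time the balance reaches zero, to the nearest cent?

Promo months 1–18 at r₀ = 0%/12 = 0; months 19+ at r₁ = 19.5%/12 = 0.01625.
After month 18 (no interest yet): B = $2,605.00 − 18·$87.57 = $1,028.74.
Then at r₁ with $87.57/mo: n₂ = −ln(1 − r₁·B/P)/ln(1+r₁) ≈ 13.14 → 14 more payments.
Total paid = 31·$87.57 + $12.47 = $2,727.14; interest = $2,727.14 − $2,605.00 = $122.14.

$122.14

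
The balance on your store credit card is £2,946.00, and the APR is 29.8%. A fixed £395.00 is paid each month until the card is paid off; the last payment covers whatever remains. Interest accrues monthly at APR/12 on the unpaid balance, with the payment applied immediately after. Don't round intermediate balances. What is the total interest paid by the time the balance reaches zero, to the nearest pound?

Monthly rate r = 29.8%/12 = 2.48333% = 0.0248333.
Payoff takes n = ⌈−ln(1 − rB₀/P)/ln(1+r)⌉ = ⌈8.350⌉ = 9 payments; the last is £139.40.
Total paid = 8·£395.00 + £139.40 = £3,299.40.
Total interest = total paid − principal = £3,299.40 − £2,946.00 = £353.40.

£353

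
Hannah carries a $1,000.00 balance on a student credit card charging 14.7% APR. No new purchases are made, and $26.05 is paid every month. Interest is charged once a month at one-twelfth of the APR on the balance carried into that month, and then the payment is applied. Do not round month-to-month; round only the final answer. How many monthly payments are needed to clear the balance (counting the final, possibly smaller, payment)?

53 payments

Monthly rate r = 14.7%/12 = 1.225% = 0.01225.
Recurrence: B ← B·(1+r) − $26.05.
Month 1: interest $12.25; balance after payment $986.20.
Month 2: interest $12.08; balance after payment $972.23.
Closed form: n = −ln(1 − rB₀/P)/ln(1+r) = −ln(0.52975)/ln(1.01225) ≈ 52.182, so the balance reaches zero during payment 53.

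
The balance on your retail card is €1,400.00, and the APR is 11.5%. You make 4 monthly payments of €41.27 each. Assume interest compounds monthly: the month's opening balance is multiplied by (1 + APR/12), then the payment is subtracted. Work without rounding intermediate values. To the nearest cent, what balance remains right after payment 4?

€1,286.97

Monthly rate r = 11.5%/12 = 0.958333% = 0.00958333.
Each month: B ← B·(1+r) − €41.27.
Month 1: interest €13.42; balance after payment €1,372.15.
Month 2: interest €13.15; balance after payment €1,344.03.
Month 3: interest €12.88; balance after payment €1,315.64.
Month 4: interest €12.61; balance after payment €1,286.97.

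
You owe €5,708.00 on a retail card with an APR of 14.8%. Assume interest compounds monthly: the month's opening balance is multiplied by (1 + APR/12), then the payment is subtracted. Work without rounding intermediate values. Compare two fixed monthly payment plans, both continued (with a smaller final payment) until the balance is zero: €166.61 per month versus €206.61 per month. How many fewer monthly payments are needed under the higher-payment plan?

Monthly rate r = 14.8%/12 = 1.23333% = 0.0123333.
At €166.61/mo: n = ⌈−ln(1 − rB₀/P)/ln(1+r)⌉ = 45 payments (last €132.84); total interest = total paid − €5,708.00 = €1,755.68.
At €206.61/mo: 34 payments (last €204.21); total interest €1,314.34.
Payments saved = 45 − 34 = 11.

11 fewer payments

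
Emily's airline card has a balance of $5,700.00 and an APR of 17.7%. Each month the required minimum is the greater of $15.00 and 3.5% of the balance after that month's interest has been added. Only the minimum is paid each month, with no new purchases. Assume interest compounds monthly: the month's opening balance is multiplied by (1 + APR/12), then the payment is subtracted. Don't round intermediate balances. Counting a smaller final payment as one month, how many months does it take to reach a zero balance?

Monthly rate r = 17.7%/12 = 1.475% = 0.01475.
While 3.5% of the post-interest balance exceeds $15.00, each month B ← (B·(1+r))·(1 − 0.035), i.e. B shrinks by the factor (1+r)·0.965 = 0.97923.
This holds for months 1–125. Entering month 126 the balance is $413.69; 3.5% of the post-interest balance is now below $15.00, so the flat $15.00 minimum applies from here.
From month 126 a fixed $15.00 at rate r clears $413.69 in 36 more payments. Total: 125 + 36 = 161 months.

161 months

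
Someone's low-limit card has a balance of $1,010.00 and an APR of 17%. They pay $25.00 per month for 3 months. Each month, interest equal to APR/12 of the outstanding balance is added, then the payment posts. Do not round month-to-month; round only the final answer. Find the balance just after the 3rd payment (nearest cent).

Monthly rate r = 17%/12 = 1.41667% = 0.0141667.
Each month: B ← B·(1+r) − $25.00.
Month 1: interest $14.31; balance after payment $999.31.
Month 2: interest $14.16; balance after payment $988.47.
Month 3: interest $14.00; balance after payment $977.47.

$977.47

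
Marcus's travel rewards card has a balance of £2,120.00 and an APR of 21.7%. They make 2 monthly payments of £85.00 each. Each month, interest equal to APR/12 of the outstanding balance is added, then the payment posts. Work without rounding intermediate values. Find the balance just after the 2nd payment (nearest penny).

Monthly rate r = 21.7%/12 = 1.80833% = 0.0180833.
Each month: B ← B·(1+r) − £85.00.
Month 1: interest £38.34; balance after payment £2,073.34.
Month 2: interest £37.49; balance after payment £2,025.83.

£2,025.83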